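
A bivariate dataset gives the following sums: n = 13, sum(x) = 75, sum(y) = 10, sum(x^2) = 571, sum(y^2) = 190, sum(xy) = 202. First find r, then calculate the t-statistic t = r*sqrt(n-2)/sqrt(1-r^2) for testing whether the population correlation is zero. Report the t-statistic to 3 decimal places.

Numerator: nΣxy − (Σx)(Σy) = 13·202 − (75)(10) = 1876
Denominator: √[(nΣx²−(Σx)²)(nΣy²−(Σy)²)]
  nΣx²−(Σx)² = 13·571 − 5625 = 1798;  nΣy²−(Σy)² = 13·190 − 100 = 2370
  √(1798·2370) = √4261260 = 2064.2820
r = 1876 / 2064.2820 = 0.9088
t = r·√(n−2)/√(1−r²) = 0.9088·√11 / √(1−0.825917) = 3.014149 / 0.417233 = 7.224

7.224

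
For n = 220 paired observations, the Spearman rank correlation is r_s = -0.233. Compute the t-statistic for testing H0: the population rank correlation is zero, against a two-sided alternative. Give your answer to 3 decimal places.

-3.538

t = r_s·√(n−2) / √(1−r_s²) with r_s = -0.233, n = 220
  = -0.233·√218 / √(1 − 0.054289)
  = -0.233·14.764823 / 0.972477
  = -3.440204 / 0.972477 = -3.538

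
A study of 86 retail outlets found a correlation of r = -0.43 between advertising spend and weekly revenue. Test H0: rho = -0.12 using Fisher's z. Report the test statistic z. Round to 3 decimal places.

Fisher z: atanh(-0.43) = -0.459897, atanh(-0.12) = -0.120581
z = (z_r − z_0)·√(n−3) = (-0.459897 − (-0.120581))·√83 = -0.339316 · 9.110434 = -3.091

-3.091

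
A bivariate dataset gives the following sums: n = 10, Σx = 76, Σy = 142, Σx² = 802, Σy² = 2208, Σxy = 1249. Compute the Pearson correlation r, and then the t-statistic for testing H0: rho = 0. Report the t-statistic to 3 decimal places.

Numerator: nΣxy − (Σx)(Σy) = 10·1249 − (76)(142) = 1698
Denominator: √[(nΣx²−(Σx)²)(nΣy²−(Σy)²)]
  nΣx²−(Σx)² = 10·802 − 5776 = 2244;  nΣy²−(Σy)² = 10·2208 − 20164 = 1916
  √(2244·1916) = √4299504 = 2073.5245
r = 1698 / 2073.5245 = 0.8189
t = r·√(n−2)/√(1−r²) = 0.8189·√8 / √(1−0.670597) = 2.316199 / 0.573936 = 4.036

4.036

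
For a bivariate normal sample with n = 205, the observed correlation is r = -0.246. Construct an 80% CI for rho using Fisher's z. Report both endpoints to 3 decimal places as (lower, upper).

z_r = atanh(-0.246) = -0.251151;  SE = 1/√(n−3) = 1/√202 = 0.070360
z-limits: -0.251151 ± 1.282·0.070360 = -0.251151 ± 0.090202 = [-0.341353, -0.160949]
ρ-limits: (tanh -0.341353, tanh -0.160949) = (-0.329, -0.160)

(-0.329, -0.160)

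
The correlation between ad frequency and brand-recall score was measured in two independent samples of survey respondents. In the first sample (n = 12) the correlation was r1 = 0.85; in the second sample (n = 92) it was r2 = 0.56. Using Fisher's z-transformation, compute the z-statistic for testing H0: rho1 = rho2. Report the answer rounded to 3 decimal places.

1.782

Fisher z-transforms: z1 = atanh(0.85) = 1.256153, z2 = atanh(0.56) = 0.632833; difference d = 0.623320
Var(d) = 1/9 + 1/89 = 0.1111111 + 0.0112360 = 0.1223471
z = d/√Var(d) = 0.623320 / √0.1223471 = 0.623320 / 0.349782 = 1.782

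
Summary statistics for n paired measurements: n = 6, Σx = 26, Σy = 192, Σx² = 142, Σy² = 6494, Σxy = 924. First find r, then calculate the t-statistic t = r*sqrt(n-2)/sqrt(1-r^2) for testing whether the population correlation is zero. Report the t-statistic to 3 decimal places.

4.334

Numerator: nΣxy − (Σx)(Σy) = 6·924 − (26)(192) = 552
Denominator: √[(nΣx²−(Σx)²)(nΣy²−(Σy)²)]
  nΣx²−(Σx)² = 6·142 − 676 = 176;  nΣy²−(Σy)² = 6·6494 − 36864 = 2100
  √(176·2100) = √369600 = 607.9474
r = 552 / 607.9474 = 0.9080
t = r·√(n−2)/√(1−r²) = 0.9080·√4 / √(1−0.824464) = 1.816000 / 0.418970 = 4.334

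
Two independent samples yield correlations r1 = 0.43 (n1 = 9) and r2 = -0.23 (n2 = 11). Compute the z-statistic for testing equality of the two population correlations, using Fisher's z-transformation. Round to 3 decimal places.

1.285

Fisher z-transforms: z1 = atanh(0.43) = 0.459897, z2 = atanh(-0.23) = -0.234189; difference d = 0.694086
Var(d) = 1/6 + 1/8 = 0.1666667 + 0.1250000 = 0.2916667
z = d/√Var(d) = 0.694086 / √0.2916667 = 0.694086 / 0.540062 = 1.285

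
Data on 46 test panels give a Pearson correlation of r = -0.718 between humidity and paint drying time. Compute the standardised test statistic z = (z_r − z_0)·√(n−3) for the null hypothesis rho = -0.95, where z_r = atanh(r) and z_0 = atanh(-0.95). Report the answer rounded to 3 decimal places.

Fisher z: atanh(-0.718) = -0.903505, atanh(-0.95) = -1.831781
z = (z_r − z_0)·√(n−3) = (-0.903505 − (-1.831781))·√43 = 0.928276 · 6.557439 = 6.087

6.087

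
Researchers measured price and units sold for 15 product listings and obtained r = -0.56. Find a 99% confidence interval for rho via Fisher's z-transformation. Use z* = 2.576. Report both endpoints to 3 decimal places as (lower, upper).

Fisher z: z_r = atanh(r) = ½·ln((1+(-0.56))/(1−(-0.56))) = -0.632833
SE(z) = 1/√(n−3) = 1/√12 = 0.288675
99% ⇒ z* = 2.576; margin = 2.576·0.288675 = 0.743627
CI on z-scale: (-1.376460, 0.110794)
Back-transform: tanh(-1.376460) = -0.880156, tanh(0.110794) = 0.110343

(-0.880, 0.110)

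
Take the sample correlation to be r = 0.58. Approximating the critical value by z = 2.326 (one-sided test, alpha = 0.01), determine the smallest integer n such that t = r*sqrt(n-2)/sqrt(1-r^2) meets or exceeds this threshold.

r√(n−2)/√(1−r²) ≥ 2.326  ⇔  n−2 ≥ (2.326)²·(1−r²)/r²
(1−r²)/r² = (1−0.3364)/0.3364 = 1.9727
n ≥ 2 + 5.410276·1.9727 = 2 + 10.6729 = 12.6729
⌈12.6729⌉ = 13

13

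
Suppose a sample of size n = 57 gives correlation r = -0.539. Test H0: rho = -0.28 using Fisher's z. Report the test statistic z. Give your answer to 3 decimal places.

-2.315

z_r = atanh(-0.539) = -0.602745,  z_0 = atanh(-0.28) = -0.287682
SE = 1/√(n−3) = 1/√54 = 0.136083
z = (z_r − z_0)/SE = (-0.602745 − (-0.287682)) / 0.136083 = -0.315063 / 0.136083 = -2.315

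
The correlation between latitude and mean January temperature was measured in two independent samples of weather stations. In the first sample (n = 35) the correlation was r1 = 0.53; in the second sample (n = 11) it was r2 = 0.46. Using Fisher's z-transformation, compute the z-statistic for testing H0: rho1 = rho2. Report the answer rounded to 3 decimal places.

0.235

Fisher z-transforms: z1 = atanh(0.53) = 0.590145, z2 = atanh(0.46) = 0.497311; difference d = 0.092834
Var(d) = 1/32 + 1/8 = 0.0312500 + 0.1250000 = 0.1562500
z = d/√Var(d) = 0.092834 / √0.1562500 = 0.092834 / 0.395285 = 0.235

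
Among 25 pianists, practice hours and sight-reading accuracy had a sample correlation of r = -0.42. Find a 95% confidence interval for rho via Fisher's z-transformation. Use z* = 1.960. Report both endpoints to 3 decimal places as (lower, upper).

(-0.699, -0.030)

Fisher z: z_r = atanh(r) = ½·ln((1+(-0.42))/(1−(-0.42))) = -0.447692
SE(z) = 1/√(n−3) = 1/√22 = 0.213201
95% ⇒ z* = 1.960; margin = 1.960·0.213201 = 0.417874
CI on z-scale: (-0.865566, -0.029818)
Back-transform: tanh(-0.865566) = -0.699114, tanh(-0.029818) = -0.029809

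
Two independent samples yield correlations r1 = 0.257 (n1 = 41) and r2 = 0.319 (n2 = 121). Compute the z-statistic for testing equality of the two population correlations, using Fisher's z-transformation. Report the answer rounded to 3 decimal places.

z1 = atanh(0.257) = 0.262894,  z2 = atanh(0.319) = 0.330533
SE = √(1/(n1−3) + 1/(n2−3)) = √(1/38 + 1/118) = √(0.0263158 + 0.0084746) = √0.0347904 = 0.186522
z = (z1 − z2)/SE = (0.262894 − 0.330533) / 0.186522 = -0.067639 / 0.186522 = -0.363

-0.363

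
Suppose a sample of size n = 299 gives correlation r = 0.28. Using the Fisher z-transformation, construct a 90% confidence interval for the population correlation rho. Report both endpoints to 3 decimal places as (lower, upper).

Fisher z: z_r = atanh(r) = ½·ln((1+0.28)/(1−0.28)) = 0.287682
SE(z) = 1/√(n−3) = 1/√296 = 0.058124
90% ⇒ z* = 1.645; margin = 1.645·0.058124 = 0.095614
CI on z-scale: (0.192068, 0.383296)
Back-transform: tanh(0.192068) = 0.189741, tanh(0.383296) = 0.365566

(0.190, 0.366)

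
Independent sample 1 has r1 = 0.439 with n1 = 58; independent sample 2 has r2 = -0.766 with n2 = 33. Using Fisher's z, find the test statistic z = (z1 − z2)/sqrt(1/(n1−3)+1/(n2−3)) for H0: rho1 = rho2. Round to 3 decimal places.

6.528

Fisher z-transforms: z1 = atanh(0.439) = 0.470991, z2 = atanh(-0.766) = -1.010576; difference d = 1.481567
Var(d) = 1/55 + 1/30 = 0.0181818 + 0.0333333 = 0.0515151
z = d/√Var(d) = 1.481567 / √0.0515151 = 1.481567 / 0.226969 = 6.528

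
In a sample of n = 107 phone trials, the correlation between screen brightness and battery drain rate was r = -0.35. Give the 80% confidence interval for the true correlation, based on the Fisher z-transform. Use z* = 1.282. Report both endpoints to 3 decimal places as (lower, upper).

z_r = atanh(-0.35) = -0.365444;  SE = 1/√(n−3) = 1/√104 = 0.098058
z-limits: -0.365444 ± 1.282·0.098058 = -0.365444 ± 0.125710 = [-0.491154, -0.239734]
ρ-limits: (tanh -0.491154, tanh -0.239734) = (-0.455, -0.235)

(-0.455, -0.235)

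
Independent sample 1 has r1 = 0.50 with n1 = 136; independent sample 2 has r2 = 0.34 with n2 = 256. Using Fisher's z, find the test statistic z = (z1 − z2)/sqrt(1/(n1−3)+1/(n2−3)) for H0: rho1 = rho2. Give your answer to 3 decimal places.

1.823

Fisher z-transforms: z1 = atanh(0.50) = 0.549306, z2 = atanh(0.34) = 0.354093; difference d = 0.195213
Var(d) = 1/133 + 1/253 = 0.0075188 + 0.0039526 = 0.0114714
z = d/√Var(d) = 0.195213 / √0.0114714 = 0.195213 / 0.107105 = 1.823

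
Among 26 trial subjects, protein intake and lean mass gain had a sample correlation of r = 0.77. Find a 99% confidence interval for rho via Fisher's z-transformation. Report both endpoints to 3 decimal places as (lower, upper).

(0.449, 0.915)

z_r = atanh(0.77) = 1.020328;  SE = 1/√(n−3) = 1/√23 = 0.208514
z-limits: 1.020328 ± 2.576·0.208514 = 1.020328 ± 0.537132 = [0.483196, 1.557460]
ρ-limits: (tanh 0.483196, tanh 1.557460) = (0.449, 0.915)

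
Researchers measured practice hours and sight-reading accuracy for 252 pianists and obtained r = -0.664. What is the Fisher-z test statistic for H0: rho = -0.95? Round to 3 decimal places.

Fisher z: atanh(-0.664) = -0.799934, atanh(-0.95) = -1.831781
z = (z_r − z_0)·√(n−3) = (-0.799934 − (-1.831781))·√249 = 1.031847 · 15.779734 = 16.282

16.282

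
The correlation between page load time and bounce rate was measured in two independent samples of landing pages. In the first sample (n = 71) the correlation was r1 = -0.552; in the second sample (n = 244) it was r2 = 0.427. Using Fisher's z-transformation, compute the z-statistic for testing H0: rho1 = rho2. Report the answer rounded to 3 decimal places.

-7.847

z1 = atanh(-0.552) = -0.621253,  z2 = atanh(0.427) = 0.456222
SE = √(1/(n1−3) + 1/(n2−3)) = √(1/68 + 1/241) = √(0.0147059 + 0.0041494) = √0.0188553 = 0.137315
z = (z1 − z2)/SE = (-0.621253 − 0.456222) / 0.137315 = -1.077475 / 0.137315 = -7.847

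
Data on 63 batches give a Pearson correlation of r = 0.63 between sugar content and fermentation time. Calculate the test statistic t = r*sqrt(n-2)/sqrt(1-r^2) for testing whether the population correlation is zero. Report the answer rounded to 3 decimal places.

6.336

t = r·√(n−2) / √(1−r²) with r = 0.63, n = 63
  = 0.63·√61 / √(1 − 0.3969)
  = 0.63·7.810250 / 0.776595
  = 4.920458 / 0.776595 = 6.336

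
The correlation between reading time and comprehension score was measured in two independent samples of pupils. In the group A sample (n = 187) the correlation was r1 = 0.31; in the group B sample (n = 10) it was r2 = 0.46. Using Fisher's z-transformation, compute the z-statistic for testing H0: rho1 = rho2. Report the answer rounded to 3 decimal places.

z1 = atanh(0.31) = 0.320545,  z2 = atanh(0.46) = 0.497311
SE = √(1/(n1−3) + 1/(n2−3)) = √(1/184 + 1/7) = √(0.0054348 + 0.1428571) = √0.1482919 = 0.385087
z = (z1 − z2)/SE = (0.320545 − 0.497311) / 0.385087 = -0.176766 / 0.385087 = -0.459

-0.459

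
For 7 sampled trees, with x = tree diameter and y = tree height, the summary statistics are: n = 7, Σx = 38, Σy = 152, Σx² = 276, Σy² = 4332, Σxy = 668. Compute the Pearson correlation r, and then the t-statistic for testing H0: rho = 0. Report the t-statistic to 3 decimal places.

S_xy = nΣxy − ΣxΣy = 7·668 − 38·152 = 4676 − 5776 = -1100
S_xx = nΣx² − (Σx)² = 7·276 − 38² = 1932 − 1444 = 488
S_yy = nΣy² − (Σy)² = 7·4332 − 152² = 30324 − 23104 = 7220
r = S_xy / √(S_xx·S_yy) = -1100 / √(488·7220) = -1100 / √3523360 = -1100 / 1877.0615 = -0.5860
t = r·√(n−2)/√(1−r²) = -0.5860·√5 / √(1−0.343396) = -1.310336 / 0.810311 = -1.617

-1.617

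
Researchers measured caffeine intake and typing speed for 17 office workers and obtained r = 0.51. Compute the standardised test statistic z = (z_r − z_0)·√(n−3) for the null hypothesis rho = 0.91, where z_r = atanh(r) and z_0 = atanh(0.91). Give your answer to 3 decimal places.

z_r = atanh(0.51) = 0.562730,  z_0 = atanh(0.91) = 1.527524
SE = 1/√(n−3) = 1/√14 = 0.267261
z = (z_r − z_0)/SE = (0.562730 − 1.527524) / 0.267261 = -0.964794 / 0.267261 = -3.610

-3.610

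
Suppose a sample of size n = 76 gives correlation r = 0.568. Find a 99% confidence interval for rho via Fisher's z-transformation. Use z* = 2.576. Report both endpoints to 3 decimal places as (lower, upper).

z_r = atanh(0.568) = 0.644565;  SE = 1/√(n−3) = 1/√73 = 0.117041
z-limits: 0.644565 ± 2.576·0.117041 = 0.644565 ± 0.301498 = [0.343067, 0.946063]
ρ-limits: (tanh 0.343067, tanh 0.946063) = (0.330, 0.738)

(0.330, 0.738)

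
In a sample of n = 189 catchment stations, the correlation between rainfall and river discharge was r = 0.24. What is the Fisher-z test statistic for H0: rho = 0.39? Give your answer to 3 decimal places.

-2.278

Fisher z: atanh(0.24) = 0.244774, atanh(0.39) = 0.411800
z = (z_r − z_0)·√(n−3) = (0.244774 − 0.411800)·√186 = -0.167026 · 13.638182 = -2.278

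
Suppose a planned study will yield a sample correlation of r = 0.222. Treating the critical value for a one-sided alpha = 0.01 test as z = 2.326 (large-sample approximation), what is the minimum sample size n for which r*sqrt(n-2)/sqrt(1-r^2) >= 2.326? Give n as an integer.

107

Need r·√(n−2)/√(1−r²) ≥ 2.326
√(n−2) ≥ 2.326·√(1−0.049284) / 0.222 = 2.326·0.975047 / 0.222 = 10.2160
n−2 ≥ 104.3667  ⇒  n ≥ 106.3667
Smallest integer n = 107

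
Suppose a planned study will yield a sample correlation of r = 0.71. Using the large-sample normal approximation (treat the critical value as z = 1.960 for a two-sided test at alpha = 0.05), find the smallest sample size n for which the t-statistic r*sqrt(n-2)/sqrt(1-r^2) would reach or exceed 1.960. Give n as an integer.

Need r·√(n−2)/√(1−r²) ≥ 1.960
√(n−2) ≥ 1.960·√(1−0.5041) / 0.71 = 1.960·0.704202 / 0.71 = 1.9440
n−2 ≥ 3.7791  ⇒  n ≥ 5.7791
Smallest integer n = 6

6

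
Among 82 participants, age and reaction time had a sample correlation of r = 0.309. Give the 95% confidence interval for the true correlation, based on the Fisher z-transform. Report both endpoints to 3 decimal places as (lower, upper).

(0.099, 0.493)

z_r = atanh(0.309) = 0.319439;  SE = 1/√(n−3) = 1/√79 = 0.112509
z-limits: 0.319439 ± 1.960·0.112509 = 0.319439 ± 0.220518 = [0.098921, 0.539957]
ρ-limits: (tanh 0.098921, tanh 0.539957) = (0.099, 0.493)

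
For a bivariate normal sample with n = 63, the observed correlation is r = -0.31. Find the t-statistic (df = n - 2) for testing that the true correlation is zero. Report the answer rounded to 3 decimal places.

-2.547

1 − r² = 1 − 0.0961 = 0.9039;  √(1−r²) = 0.950737
√(n−2) = √61 = 7.810250
t = r·√(n−2)/√(1−r²) = -0.31 · 7.810250 / 0.950737 = -2.547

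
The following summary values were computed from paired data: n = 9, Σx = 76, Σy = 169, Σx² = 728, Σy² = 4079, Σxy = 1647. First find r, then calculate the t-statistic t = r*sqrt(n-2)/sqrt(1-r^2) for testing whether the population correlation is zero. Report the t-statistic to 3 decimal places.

S_xy = nΣxy − ΣxΣy = 9·1647 − 76·169 = 14823 − 12844 = 1979
S_xx = nΣx² − (Σx)² = 9·728 − 76² = 6552 − 5776 = 776
S_yy = nΣy² − (Σy)² = 9·4079 − 169² = 36711 − 28561 = 8150
r = S_xy / √(S_xx·S_yy) = 1979 / √(776·8150) = 1979 / √6324400 = 1979 / 2514.8360 = 0.7869
t = r·√(n−2)/√(1−r²) = 0.7869·√7 / √(1−0.619212) = 2.081942 / 0.617080 = 3.374

3.374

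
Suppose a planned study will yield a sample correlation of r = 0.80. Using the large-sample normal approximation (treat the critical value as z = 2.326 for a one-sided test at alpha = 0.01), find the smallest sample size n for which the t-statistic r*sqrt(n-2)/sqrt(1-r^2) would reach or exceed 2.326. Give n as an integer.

Need r·√(n−2)/√(1−r²) ≥ 2.326
√(n−2) ≥ 2.326·√(1−0.6400) / 0.80 = 2.326·0.600000 / 0.80 = 1.7445
n−2 ≥ 3.0433  ⇒  n ≥ 5.0433
Smallest integer n = 6

6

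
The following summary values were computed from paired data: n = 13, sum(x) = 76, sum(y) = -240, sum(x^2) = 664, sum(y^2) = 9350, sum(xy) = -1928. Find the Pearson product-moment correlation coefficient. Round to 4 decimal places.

Numerator: nΣxy − (Σx)(Σy) = 13·(-1928) − (76)(-240) = -6824
Denominator: √[(nΣx²−(Σx)²)(nΣy²−(Σy)²)]
  nΣx²−(Σx)² = 13·664 − 5776 = 2856;  nΣy²−(Σy)² = 13·9350 − 57600 = 63950
  √(2856·63950) = √182641200 = 13514.4811
r = -6824 / 13514.4811 = -0.5049

-0.5049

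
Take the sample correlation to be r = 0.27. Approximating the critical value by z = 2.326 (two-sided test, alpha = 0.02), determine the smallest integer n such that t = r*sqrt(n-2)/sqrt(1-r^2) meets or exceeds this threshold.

71

r√(n−2)/√(1−r²) ≥ 2.326  ⇔  n−2 ≥ (2.326)²·(1−r²)/r²
(1−r²)/r² = (1−0.0729)/0.0729 = 12.7174
n ≥ 2 + 5.410276·12.7174 = 2 + 68.8046 = 70.8046
⌈70.8046⌉ = 71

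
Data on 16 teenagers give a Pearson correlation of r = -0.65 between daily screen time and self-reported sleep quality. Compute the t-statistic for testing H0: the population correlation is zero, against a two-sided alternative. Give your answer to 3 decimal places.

-3.200

1 − r² = 1 − 0.4225 = 0.5775;  √(1−r²) = 0.759934
√(n−2) = √14 = 3.741657
t = r·√(n−2)/√(1−r²) = -0.65 · 3.741657 / 0.759934 = -3.200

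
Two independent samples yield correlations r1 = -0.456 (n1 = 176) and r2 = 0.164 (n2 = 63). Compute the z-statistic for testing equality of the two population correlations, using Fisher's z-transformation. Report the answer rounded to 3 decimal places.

Fisher z-transforms: z1 = atanh(-0.456) = -0.492249, z2 = atanh(0.164) = 0.165495; difference d = -0.657744
Var(d) = 1/173 + 1/60 = 0.0057803 + 0.0166667 = 0.0224470
z = d/√Var(d) = -0.657744 / √0.0224470 = -0.657744 / 0.149823 = -4.390

-4.390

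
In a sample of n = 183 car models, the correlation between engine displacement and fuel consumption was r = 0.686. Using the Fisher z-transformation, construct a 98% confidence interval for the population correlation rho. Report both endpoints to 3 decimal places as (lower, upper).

(0.583, 0.767)

Fisher z: z_r = atanh(r) = ½·ln((1+0.686)/(1−0.686)) = 0.840361
SE(z) = 1/√(n−3) = 1/√180 = 0.074536
98% ⇒ z* = 2.326; margin = 2.326·0.074536 = 0.173371
CI on z-scale: (0.666990, 1.013732)
Back-transform: tanh(0.666990) = 0.582996, tanh(1.013732) = 0.767301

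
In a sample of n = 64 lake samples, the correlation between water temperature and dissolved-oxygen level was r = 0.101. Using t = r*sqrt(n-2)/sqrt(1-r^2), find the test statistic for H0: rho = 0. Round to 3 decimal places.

1 − r² = 1 − 0.010201 = 0.989799;  √(1−r²) = 0.994886
√(n−2) = √62 = 7.874008
t = r·√(n−2)/√(1−r²) = 0.101 · 7.874008 / 0.994886 = 0.799

0.799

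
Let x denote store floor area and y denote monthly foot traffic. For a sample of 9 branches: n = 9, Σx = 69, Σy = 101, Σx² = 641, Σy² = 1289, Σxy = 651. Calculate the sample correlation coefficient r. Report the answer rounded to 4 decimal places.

-0.9344

Numerator: nΣxy − (Σx)(Σy) = 9·651 − (69)(101) = -1110
Denominator: √[(nΣx²−(Σx)²)(nΣy²−(Σy)²)]
  nΣx²−(Σx)² = 9·641 − 4761 = 1008;  nΣy²−(Σy)² = 9·1289 − 10201 = 1400
  √(1008·1400) = √1411200 = 1187.9394
r = -1110 / 1187.9394 = -0.9344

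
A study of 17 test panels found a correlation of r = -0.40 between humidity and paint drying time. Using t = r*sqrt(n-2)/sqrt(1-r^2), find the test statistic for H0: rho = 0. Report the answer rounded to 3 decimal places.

-1.690

1 − r² = 1 − 0.1600 = 0.8400;  √(1−r²) = 0.916515
√(n−2) = √15 = 3.872983
t = r·√(n−2)/√(1−r²) = -0.40 · 3.872983 / 0.916515 = -1.690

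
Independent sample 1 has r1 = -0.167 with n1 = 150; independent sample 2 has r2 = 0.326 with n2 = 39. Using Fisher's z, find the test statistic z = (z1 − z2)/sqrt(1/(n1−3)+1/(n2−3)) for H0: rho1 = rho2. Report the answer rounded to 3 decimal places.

-2.726

z1 = atanh(-0.167) = -0.168579,  z2 = atanh(0.326) = 0.338346
SE = √(1/(n1−3) + 1/(n2−3)) = √(1/147 + 1/36) = √(0.0068027 + 0.0277778) = √0.0345805 = 0.185958
z = (z1 − z2)/SE = (-0.168579 − 0.338346) / 0.185958 = -0.506925 / 0.185958 = -2.726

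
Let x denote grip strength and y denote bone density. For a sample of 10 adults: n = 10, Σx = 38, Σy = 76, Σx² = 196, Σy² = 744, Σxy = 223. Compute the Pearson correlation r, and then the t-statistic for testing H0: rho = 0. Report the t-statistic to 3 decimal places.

S_xy = nΣxy − ΣxΣy = 10·223 − 38·76 = 2230 − 2888 = -658
S_xx = nΣx² − (Σx)² = 10·196 − 38² = 1960 − 1444 = 516
S_yy = nΣy² − (Σy)² = 10·744 − 76² = 7440 − 5776 = 1664
r = S_xy / √(S_xx·S_yy) = -658 / √(516·1664) = -658 / √858624 = -658 / 926.6197 = -0.7101
t = r·√(n−2)/√(1−r²) = -0.7101·√8 / √(1−0.504242) = -2.008466 / 0.704101 = -2.853

-2.853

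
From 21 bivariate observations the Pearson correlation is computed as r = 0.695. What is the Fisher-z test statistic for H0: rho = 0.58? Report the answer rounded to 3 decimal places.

Fisher z: atanh(0.695) = 0.857563, atanh(0.58) = 0.662463
z = (z_r − z_0)·√(n−3) = (0.857563 − 0.662463)·√18 = 0.195100 · 4.242641 = 0.828

0.828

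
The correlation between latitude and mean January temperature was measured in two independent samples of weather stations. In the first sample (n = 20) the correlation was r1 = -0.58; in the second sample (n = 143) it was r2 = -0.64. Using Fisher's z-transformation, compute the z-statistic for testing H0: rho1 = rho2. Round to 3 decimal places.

z1 = atanh(-0.58) = -0.662463,  z2 = atanh(-0.64) = -0.758174
SE = √(1/(n1−3) + 1/(n2−3)) = √(1/17 + 1/140) = √(0.0588235 + 0.0071429) = √0.0659664 = 0.256839
z = (z1 − z2)/SE = (-0.662463 − (-0.758174)) / 0.256839 = 0.095711 / 0.256839 = 0.373

0.373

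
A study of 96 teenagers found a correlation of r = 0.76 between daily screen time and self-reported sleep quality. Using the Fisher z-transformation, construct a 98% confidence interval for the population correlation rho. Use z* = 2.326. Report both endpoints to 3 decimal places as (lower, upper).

(0.638, 0.845)

z_r = atanh(0.76) = 0.996215;  SE = 1/√(n−3) = 1/√93 = 0.103695
z-limits: 0.996215 ± 2.326·0.103695 = 0.996215 ± 0.241195 = [0.755020, 1.237410]
ρ-limits: (tanh 0.755020, tanh 1.237410) = (0.638, 0.845)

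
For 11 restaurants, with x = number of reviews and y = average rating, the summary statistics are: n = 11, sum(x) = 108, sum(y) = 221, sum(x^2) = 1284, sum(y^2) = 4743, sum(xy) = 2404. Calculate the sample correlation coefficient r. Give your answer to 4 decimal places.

0.8998

Numerator: nΣxy − (Σx)(Σy) = 11·2404 − (108)(221) = 2576
Denominator: √[(nΣx²−(Σx)²)(nΣy²−(Σy)²)]
  nΣx²−(Σx)² = 11·1284 − 11664 = 2460;  nΣy²−(Σy)² = 11·4743 − 48841 = 3332
  √(2460·3332) = √8196720 = 2862.9914
r = 2576 / 2862.9914 = 0.8998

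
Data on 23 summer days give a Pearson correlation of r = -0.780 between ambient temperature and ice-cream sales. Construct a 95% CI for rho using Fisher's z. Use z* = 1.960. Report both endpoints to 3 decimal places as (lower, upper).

z_r = atanh(-0.780) = -1.045371;  SE = 1/√(n−3) = 1/√20 = 0.223607
z-limits: -1.045371 ± 1.960·0.223607 = -1.045371 ± 0.438270 = [-1.483641, -0.607101]
ρ-limits: (tanh -1.483641, tanh -0.607101) = (-0.902, -0.542)

(-0.902, -0.542)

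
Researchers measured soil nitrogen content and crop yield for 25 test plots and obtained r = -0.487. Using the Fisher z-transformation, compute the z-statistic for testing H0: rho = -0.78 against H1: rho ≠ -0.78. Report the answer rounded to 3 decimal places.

2.407

z_r = atanh(-0.487) = -0.532120,  z_0 = atanh(-0.78) = -1.045371
SE = 1/√(n−3) = 1/√22 = 0.213201
z = (z_r − z_0)/SE = (-0.532120 − (-1.045371)) / 0.213201 = 0.513251 / 0.213201 = 2.407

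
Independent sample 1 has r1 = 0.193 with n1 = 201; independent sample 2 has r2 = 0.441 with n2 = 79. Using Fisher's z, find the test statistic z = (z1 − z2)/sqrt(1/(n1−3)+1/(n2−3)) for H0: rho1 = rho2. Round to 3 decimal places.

-2.060

Fisher z-transforms: z1 = atanh(0.193) = 0.195451, z2 = atanh(0.441) = 0.473472; difference d = -0.278021
Var(d) = 1/198 + 1/76 = 0.0050505 + 0.0131579 = 0.0182084
z = d/√Var(d) = -0.278021 / √0.0182084 = -0.278021 / 0.134939 = -2.060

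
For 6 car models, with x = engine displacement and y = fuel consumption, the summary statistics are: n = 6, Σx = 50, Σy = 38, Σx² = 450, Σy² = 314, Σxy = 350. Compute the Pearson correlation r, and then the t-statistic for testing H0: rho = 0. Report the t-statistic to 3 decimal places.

1.826

S_xy = nΣxy − ΣxΣy = 6·350 − 50·38 = 2100 − 1900 = 200
S_xx = nΣx² − (Σx)² = 6·450 − 50² = 2700 − 2500 = 200
S_yy = nΣy² − (Σy)² = 6·314 − 38² = 1884 − 1444 = 440
r = S_xy / √(S_xx·S_yy) = 200 / √(200·440) = 200 / √88000 = 200 / 296.6479 = 0.6742
t = r·√(n−2)/√(1−r²) = 0.6742·√4 / √(1−0.454546) = 1.348400 / 0.738549 = 1.826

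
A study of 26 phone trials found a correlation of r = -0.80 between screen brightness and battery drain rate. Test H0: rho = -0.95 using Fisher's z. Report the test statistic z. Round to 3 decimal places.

3.516

Fisher z: atanh(-0.80) = -1.098612, atanh(-0.95) = -1.831781
z = (z_r − z_0)·√(n−3) = (-1.098612 − (-1.831781))·√23 = 0.733169 · 4.795832 = 3.516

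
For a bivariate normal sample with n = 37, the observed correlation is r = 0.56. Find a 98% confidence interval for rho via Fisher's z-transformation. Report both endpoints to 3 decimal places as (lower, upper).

z_r = atanh(0.56) = 0.632833;  SE = 1/√(n−3) = 1/√34 = 0.171499
z-limits: 0.632833 ± 2.326·0.171499 = 0.632833 ± 0.398907 = [0.233926, 1.031740]
ρ-limits: (tanh 0.233926, tanh 1.031740) = (0.230, 0.775)

(0.230, 0.775)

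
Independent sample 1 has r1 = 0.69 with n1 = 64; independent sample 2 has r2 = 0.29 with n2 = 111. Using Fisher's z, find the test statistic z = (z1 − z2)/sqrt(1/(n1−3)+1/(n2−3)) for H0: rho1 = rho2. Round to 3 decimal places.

3.430

Fisher z-transforms: z1 = atanh(0.69) = 0.847956, z2 = atanh(0.29) = 0.298566; difference d = 0.549390
Var(d) = 1/61 + 1/108 = 0.0163934 + 0.0092593 = 0.0256527
z = d/√Var(d) = 0.549390 / √0.0256527 = 0.549390 / 0.160165 = 3.430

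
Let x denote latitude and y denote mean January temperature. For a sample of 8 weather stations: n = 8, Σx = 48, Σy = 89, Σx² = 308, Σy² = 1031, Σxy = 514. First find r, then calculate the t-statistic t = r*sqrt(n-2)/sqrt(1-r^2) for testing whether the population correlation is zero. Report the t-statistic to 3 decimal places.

-2.398

S_xy = nΣxy − ΣxΣy = 8·514 − 48·89 = 4112 − 4272 = -160
S_xx = nΣx² − (Σx)² = 8·308 − 48² = 2464 − 2304 = 160
S_yy = nΣy² − (Σy)² = 8·1031 − 89² = 8248 − 7921 = 327
r = S_xy / √(S_xx·S_yy) = -160 / √(160·327) = -160 / √52320 = -160 / 228.7357 = -0.6995
t = r·√(n−2)/√(1−r²) = -0.6995·√6 / √(1−0.489300) = -1.713418 / 0.714633 = -2.398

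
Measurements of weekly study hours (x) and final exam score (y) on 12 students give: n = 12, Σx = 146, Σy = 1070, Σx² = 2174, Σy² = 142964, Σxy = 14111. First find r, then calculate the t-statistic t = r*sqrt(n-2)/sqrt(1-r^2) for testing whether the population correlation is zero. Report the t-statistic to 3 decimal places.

S_xy = nΣxy − ΣxΣy = 12·14111 − 146·1070 = 169332 − 156220 = 13112
S_xx = nΣx² − (Σx)² = 12·2174 − 146² = 26088 − 21316 = 4772
S_yy = nΣy² − (Σy)² = 12·142964 − 1070² = 1715568 − 1144900 = 570668
r = S_xy / √(S_xx·S_yy) = 13112 / √(4772·570668) = 13112 / √2723227696 = 13112 / 52184.5542 = 0.2513
t = r·√(n−2)/√(1−r²) = 0.2513·√10 / √(1−0.063152) = 0.794680 / 0.967909 = 0.821

0.821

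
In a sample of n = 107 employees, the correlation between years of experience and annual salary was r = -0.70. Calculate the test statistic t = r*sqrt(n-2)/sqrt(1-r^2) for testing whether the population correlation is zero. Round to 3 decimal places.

t = r·√(n−2) / √(1−r²) with r = -0.70, n = 107
  = -0.70·√105 / √(1 − 0.4900)
  = -0.70·10.246951 / 0.714143
  = -7.172866 / 0.714143 = -10.044

-10.044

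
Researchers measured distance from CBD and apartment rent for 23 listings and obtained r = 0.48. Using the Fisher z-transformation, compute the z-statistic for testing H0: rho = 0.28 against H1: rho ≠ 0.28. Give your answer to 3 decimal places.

1.052

z_r = atanh(0.48) = 0.522984,  z_0 = atanh(0.28) = 0.287682
SE = 1/√(n−3) = 1/√20 = 0.223607
z = (z_r − z_0)/SE = (0.522984 − 0.287682) / 0.223607 = 0.235302 / 0.223607 = 1.052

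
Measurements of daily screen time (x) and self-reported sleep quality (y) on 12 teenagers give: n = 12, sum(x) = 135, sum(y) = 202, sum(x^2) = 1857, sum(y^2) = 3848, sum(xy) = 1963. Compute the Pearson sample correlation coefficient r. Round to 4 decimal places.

-0.7954

Numerator: nΣxy − (Σx)(Σy) = 12·1963 − (135)(202) = -3714
Denominator: √[(nΣx²−(Σx)²)(nΣy²−(Σy)²)]
  nΣx²−(Σx)² = 12·1857 − 18225 = 4059;  nΣy²−(Σy)² = 12·3848 − 40804 = 5372
  √(4059·5372) = √21804948 = 4669.5769
r = -3714 / 4669.5769 = -0.7954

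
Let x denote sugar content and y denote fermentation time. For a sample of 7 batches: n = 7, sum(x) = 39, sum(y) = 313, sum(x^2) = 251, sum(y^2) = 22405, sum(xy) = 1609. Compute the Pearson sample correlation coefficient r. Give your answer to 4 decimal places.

-0.2533

S_xy = nΣxy − ΣxΣy = 7·1609 − 39·313 = 11263 − 12207 = -944
S_xx = nΣx² − (Σx)² = 7·251 − 39² = 1757 − 1521 = 236
S_yy = nΣy² − (Σy)² = 7·22405 − 313² = 156835 − 97969 = 58866
r = S_xy / √(S_xx·S_yy) = -944 / √(236·58866) = -944 / √13892376 = -944 / 3727.2478 = -0.2533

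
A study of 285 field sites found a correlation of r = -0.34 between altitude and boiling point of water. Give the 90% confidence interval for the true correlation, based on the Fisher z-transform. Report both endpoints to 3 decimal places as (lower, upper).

(-0.424, -0.251)

z_r = atanh(-0.34) = -0.354093;  SE = 1/√(n−3) = 1/√282 = 0.059549
z-limits: -0.354093 ± 1.645·0.059549 = -0.354093 ± 0.097958 = [-0.452051, -0.256135]
ρ-limits: (tanh -0.452051, tanh -0.256135) = (-0.424, -0.251)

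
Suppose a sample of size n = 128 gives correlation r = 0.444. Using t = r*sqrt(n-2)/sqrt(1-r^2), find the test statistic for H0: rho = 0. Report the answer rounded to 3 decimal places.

t = r·√(n−2) / √(1−r²) with r = 0.444, n = 128
  = 0.444·√126 / √(1 − 0.197136)
  = 0.444·11.224972 / 0.896027
  = 4.983888 / 0.896027 = 5.562

5.562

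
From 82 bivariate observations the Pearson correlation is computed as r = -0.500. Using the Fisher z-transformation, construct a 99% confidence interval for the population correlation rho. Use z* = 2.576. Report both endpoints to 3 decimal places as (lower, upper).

(-0.685, -0.254)

Fisher z: z_r = atanh(r) = ½·ln((1+(-0.500))/(1−(-0.500))) = -0.549306
SE(z) = 1/√(n−3) = 1/√79 = 0.112509
99% ⇒ z* = 2.576; margin = 2.576·0.112509 = 0.289823
CI on z-scale: (-0.839129, -0.259483)
Back-transform: tanh(-0.839129) = -0.685347, tanh(-0.259483) = -0.253812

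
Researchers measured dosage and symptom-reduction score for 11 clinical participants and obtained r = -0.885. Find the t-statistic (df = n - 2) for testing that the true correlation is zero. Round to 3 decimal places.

-5.702

t = r·√(n−2) / √(1−r²) with r = -0.885, n = 11
  = -0.885·√9 / √(1 − 0.783225)
  = -0.885·3.000000 / 0.465591
  = -2.655000 / 0.465591 = -5.702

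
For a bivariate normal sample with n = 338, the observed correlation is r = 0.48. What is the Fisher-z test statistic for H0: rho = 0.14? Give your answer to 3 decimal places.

z_r = atanh(0.48) = 0.522984,  z_0 = atanh(0.14) = 0.140926
SE = 1/√(n−3) = 1/√335 = 0.054636
z = (z_r − z_0)/SE = (0.522984 − 0.140926) / 0.054636 = 0.382058 / 0.054636 = 6.993

6.993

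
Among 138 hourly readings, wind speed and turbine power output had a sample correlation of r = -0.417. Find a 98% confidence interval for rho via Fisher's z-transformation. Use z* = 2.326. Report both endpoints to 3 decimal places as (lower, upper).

z_r = atanh(-0.417) = -0.444055;  SE = 1/√(n−3) = 1/√135 = 0.086066
z-limits: -0.444055 ± 2.326·0.086066 = -0.444055 ± 0.200190 = [-0.644245, -0.243865]
ρ-limits: (tanh -0.644245, tanh -0.243865) = (-0.568, -0.239)

(-0.568, -0.239)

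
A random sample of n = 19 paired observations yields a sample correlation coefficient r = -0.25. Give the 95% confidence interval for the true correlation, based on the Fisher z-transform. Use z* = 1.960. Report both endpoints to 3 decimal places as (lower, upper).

(-0.632, 0.230)

z_r = atanh(-0.25) = -0.255413;  SE = 1/√(n−3) = 1/√16 = 0.250000
z-limits: -0.255413 ± 1.960·0.250000 = -0.255413 ± 0.490000 = [-0.745413, 0.234587]
ρ-limits: (tanh -0.745413, tanh 0.234587) = (-0.632, 0.230)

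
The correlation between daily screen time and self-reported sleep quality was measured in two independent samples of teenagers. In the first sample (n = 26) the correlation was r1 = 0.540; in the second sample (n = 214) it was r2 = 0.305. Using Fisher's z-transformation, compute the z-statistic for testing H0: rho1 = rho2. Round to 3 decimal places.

1.317

z1 = atanh(0.540) = 0.604156,  z2 = atanh(0.305) = 0.315023
SE = √(1/(n1−3) + 1/(n2−3)) = √(1/23 + 1/211) = √(0.0434783 + 0.0047393) = √0.0482176 = 0.219585
z = (z1 − z2)/SE = (0.604156 − 0.315023) / 0.219585 = 0.289133 / 0.219585 = 1.317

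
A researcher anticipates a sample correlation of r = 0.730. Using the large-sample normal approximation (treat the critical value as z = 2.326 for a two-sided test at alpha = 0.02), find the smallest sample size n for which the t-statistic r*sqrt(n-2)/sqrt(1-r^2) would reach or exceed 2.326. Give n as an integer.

7

Need r·√(n−2)/√(1−r²) ≥ 2.326
√(n−2) ≥ 2.326·√(1−0.532900) / 0.730 = 2.326·0.683447 / 0.730 = 2.1777
n−2 ≥ 4.7424  ⇒  n ≥ 6.7424
Smallest integer n = 7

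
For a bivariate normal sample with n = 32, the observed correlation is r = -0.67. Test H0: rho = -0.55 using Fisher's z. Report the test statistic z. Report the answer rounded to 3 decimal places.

Fisher z: atanh(-0.67) = -0.810743, atanh(-0.55) = -0.618381
z = (z_r − z_0)·√(n−3) = (-0.810743 − (-0.618381))·√29 = -0.192362 · 5.385165 = -1.036

-1.036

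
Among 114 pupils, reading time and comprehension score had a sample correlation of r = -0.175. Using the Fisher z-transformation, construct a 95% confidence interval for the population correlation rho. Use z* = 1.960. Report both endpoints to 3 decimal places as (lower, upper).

Fisher z: z_r = atanh(r) = ½·ln((1+(-0.175))/(1−(-0.175))) = -0.176820
SE(z) = 1/√(n−3) = 1/√111 = 0.094916
95% ⇒ z* = 1.960; margin = 1.960·0.094916 = 0.186035
CI on z-scale: (-0.362855, 0.009215)
Back-transform: tanh(-0.362855) = -0.347726, tanh(0.009215) = 0.009215

(-0.348, 0.009)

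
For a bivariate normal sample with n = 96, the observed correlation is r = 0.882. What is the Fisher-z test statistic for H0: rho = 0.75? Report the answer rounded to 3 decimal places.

3.971

Fisher z: atanh(0.882) = 1.384703, atanh(0.75) = 0.972955
z = (z_r − z_0)·√(n−3) = (1.384703 − 0.972955)·√93 = 0.411748 · 9.643651 = 3.971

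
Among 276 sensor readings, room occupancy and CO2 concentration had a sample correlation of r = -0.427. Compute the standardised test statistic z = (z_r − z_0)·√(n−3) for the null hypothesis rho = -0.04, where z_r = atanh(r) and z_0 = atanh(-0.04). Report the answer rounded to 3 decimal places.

-6.877

z_r = atanh(-0.427) = -0.456222,  z_0 = atanh(-0.04) = -0.040021
SE = 1/√(n−3) = 1/√273 = 0.060523
z = (z_r − z_0)/SE = (-0.456222 − (-0.040021)) / 0.060523 = -0.416201 / 0.060523 = -6.877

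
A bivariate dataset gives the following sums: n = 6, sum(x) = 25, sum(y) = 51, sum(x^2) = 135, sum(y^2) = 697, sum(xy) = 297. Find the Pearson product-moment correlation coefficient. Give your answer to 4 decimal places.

S_xy = nΣxy − ΣxΣy = 6·297 − 25·51 = 1782 − 1275 = 507
S_xx = nΣx² − (Σx)² = 6·135 − 25² = 810 − 625 = 185
S_yy = nΣy² − (Σy)² = 6·697 − 51² = 4182 − 2601 = 1581
r = S_xy / √(S_xx·S_yy) = 507 / √(185·1581) = 507 / √292485 = 507 / 540.8188 = 0.9375

0.9375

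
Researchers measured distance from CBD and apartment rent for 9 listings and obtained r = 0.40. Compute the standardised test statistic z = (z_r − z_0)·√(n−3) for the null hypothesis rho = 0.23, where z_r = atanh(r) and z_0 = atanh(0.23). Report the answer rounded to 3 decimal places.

0.464

Fisher z: atanh(0.40) = 0.423649, atanh(0.23) = 0.234189
z = (z_r − z_0)·√(n−3) = (0.423649 − 0.234189)·√6 = 0.189460 · 2.449490 = 0.464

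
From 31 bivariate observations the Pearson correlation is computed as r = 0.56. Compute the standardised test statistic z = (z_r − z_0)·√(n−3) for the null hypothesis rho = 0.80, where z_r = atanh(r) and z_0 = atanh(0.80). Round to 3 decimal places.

z_r = atanh(0.56) = 0.632833,  z_0 = atanh(0.80) = 1.098612
SE = 1/√(n−3) = 1/√28 = 0.188982
z = (z_r − z_0)/SE = (0.632833 − 1.098612) / 0.188982 = -0.465779 / 0.188982 = -2.465

-2.465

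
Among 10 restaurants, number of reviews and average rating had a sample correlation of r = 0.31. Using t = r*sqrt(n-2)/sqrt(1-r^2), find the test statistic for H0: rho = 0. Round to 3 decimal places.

t = r·√(n−2) / √(1−r²) with r = 0.31, n = 10
  = 0.31·√8 / √(1 − 0.0961)
  = 0.31·2.828427 / 0.950737
  = 0.876812 / 0.950737 = 0.922

0.922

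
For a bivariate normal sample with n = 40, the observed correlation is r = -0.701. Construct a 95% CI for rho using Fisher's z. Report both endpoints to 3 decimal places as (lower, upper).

z_r = atanh(-0.701) = -0.869264;  SE = 1/√(n−3) = 1/√37 = 0.164399
z-limits: -0.869264 ± 1.960·0.164399 = -0.869264 ± 0.322222 = [-1.191486, -0.547042]
ρ-limits: (tanh -1.191486, tanh -0.547042) = (-0.831, -0.498)

(-0.831, -0.498)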